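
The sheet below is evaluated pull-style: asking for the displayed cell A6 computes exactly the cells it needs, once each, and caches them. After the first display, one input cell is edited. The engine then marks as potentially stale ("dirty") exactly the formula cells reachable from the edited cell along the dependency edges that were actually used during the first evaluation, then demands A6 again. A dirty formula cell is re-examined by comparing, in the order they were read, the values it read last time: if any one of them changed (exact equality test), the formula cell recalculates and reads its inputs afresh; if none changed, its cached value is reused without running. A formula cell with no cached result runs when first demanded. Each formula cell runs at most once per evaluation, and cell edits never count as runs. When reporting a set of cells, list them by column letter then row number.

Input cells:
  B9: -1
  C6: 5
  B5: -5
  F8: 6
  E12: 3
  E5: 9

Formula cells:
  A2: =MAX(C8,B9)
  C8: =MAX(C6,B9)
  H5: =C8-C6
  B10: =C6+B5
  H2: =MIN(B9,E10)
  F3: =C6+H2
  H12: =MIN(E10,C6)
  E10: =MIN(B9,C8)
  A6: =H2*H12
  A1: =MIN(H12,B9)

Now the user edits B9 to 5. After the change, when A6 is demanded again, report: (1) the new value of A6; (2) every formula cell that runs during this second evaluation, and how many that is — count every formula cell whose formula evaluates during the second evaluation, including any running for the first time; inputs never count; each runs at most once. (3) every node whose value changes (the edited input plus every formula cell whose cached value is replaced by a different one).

Demanding A6 again yields 25.
5 formula cells run: A6, C8, E10, H2, H12.
The nodes whose values change: A6, B9, E10, H2, H12.

First demand of the output computes:
  C8 = MAX(5, -1) = 5
  E10 = MIN(-1, 5) = -1
  H2 = MIN(-1, -1) = -1
  H12 = MIN(-1, 5) = -1
  A6 = -1 * -1 = 1

After the edit, cleaning proceeds:
  C8: a read changed (B9 -1->5) — executes, giving 5 — identical to its old value.
  E10: a read changed (B9 -1->5) — executes, giving 5.
  H2: a read changed (B9 -1->5; E10 -1->5) — executes, giving 5.
  H12: a read changed (E10 -1->5) — executes, giving 5.
  A6: a read changed (H2 -1->5; H12 -1->5) — executes, giving 25.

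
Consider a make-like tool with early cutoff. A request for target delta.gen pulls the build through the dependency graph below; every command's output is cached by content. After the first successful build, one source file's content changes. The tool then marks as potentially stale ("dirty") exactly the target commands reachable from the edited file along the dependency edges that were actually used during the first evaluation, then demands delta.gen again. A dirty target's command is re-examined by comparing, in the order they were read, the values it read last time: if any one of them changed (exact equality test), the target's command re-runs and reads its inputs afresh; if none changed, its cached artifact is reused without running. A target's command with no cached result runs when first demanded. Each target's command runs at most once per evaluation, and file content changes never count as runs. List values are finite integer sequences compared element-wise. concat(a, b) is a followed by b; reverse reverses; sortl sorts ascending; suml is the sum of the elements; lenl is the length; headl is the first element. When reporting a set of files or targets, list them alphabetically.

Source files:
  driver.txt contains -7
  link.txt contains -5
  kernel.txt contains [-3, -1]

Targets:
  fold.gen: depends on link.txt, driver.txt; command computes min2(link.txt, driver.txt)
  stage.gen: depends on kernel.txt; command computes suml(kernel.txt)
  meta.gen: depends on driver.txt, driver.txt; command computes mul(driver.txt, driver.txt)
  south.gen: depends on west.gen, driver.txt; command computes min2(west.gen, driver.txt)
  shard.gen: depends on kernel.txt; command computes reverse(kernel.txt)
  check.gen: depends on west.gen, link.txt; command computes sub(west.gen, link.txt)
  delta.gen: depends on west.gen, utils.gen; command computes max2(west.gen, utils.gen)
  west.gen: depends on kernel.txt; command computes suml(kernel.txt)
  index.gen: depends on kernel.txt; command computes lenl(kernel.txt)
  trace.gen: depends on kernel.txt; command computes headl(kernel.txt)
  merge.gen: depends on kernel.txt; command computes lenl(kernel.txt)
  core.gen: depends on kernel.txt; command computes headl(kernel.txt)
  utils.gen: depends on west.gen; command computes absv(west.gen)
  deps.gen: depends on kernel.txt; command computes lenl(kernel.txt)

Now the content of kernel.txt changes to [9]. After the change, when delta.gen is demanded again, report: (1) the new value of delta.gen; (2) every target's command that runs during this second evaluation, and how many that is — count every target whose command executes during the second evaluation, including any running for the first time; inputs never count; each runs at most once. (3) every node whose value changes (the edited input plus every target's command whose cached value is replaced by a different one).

Demanding delta.gen again yields 9.
3 target commands run: delta.gen, utils.gen, west.gen.
The nodes whose values change: delta.gen, kernel.txt, utils.gen, west.gen.

First demand of the output computes:
  west.gen = suml([-3, -1]) = -4
  utils.gen = absv(-4) = 4
  delta.gen = max2(-4, 4) = 4

After the edit, cleaning proceeds:
  west.gen: a read changed (kernel.txt [-3, -1]->[9]) — executes, giving 9.
  utils.gen: a read changed (west.gen -4->9) — executes, giving 9.
  delta.gen: a read changed (west.gen -4->9; utils.gen 4->9) — executes, giving 9.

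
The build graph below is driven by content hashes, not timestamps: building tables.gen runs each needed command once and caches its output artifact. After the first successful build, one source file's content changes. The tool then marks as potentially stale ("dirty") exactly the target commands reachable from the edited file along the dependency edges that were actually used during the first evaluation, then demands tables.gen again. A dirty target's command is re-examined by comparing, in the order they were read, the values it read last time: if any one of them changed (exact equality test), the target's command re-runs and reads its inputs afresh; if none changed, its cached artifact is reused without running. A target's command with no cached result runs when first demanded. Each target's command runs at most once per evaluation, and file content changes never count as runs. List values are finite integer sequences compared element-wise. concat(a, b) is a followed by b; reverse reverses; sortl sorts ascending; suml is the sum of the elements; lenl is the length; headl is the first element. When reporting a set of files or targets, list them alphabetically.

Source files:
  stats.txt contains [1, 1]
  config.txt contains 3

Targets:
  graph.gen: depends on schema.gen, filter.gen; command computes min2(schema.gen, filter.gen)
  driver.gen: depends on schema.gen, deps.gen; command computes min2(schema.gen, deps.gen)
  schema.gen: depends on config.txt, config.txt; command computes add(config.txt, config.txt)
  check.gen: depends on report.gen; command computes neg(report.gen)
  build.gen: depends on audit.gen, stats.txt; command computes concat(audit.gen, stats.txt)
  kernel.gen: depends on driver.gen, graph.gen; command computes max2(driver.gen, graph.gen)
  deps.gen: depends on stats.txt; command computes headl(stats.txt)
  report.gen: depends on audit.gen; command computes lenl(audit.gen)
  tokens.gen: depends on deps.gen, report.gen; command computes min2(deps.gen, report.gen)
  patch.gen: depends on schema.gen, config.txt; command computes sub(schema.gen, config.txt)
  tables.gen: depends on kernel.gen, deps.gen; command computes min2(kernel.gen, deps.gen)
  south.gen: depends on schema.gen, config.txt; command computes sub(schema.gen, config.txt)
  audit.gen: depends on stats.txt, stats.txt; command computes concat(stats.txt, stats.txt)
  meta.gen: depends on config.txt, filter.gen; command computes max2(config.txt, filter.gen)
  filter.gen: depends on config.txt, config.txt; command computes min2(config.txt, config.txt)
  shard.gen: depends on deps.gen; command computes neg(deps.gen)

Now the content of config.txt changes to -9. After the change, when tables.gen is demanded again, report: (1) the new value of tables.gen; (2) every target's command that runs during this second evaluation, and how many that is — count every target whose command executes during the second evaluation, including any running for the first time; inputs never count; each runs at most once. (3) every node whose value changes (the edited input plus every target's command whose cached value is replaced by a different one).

tables.gen now evaluates to -18.
Run set: driver.gen, filter.gen, graph.gen, kernel.gen, schema.gen, tables.gen (6 run).
Changed values: config.txt, driver.gen, filter.gen, graph.gen, kernel.gen, schema.gen, tables.gen.

Initial pass — values computed on the first demand:
  deps.gen = headl([1, 1]) = 1
  filter.gen = min2(3, 3) = 3
  schema.gen = add(3, 3) = 6
  driver.gen = min2(6, 1) = 1
  graph.gen = min2(6, 3) = 3
  kernel.gen = max2(1, 3) = 3
  tables.gen = min2(3, 1) = 1

Second demand — change propagation:
  filter.gen: re-runs because config.txt 3->-9; config.txt 3->-9; new result -9.
  schema.gen: re-runs because config.txt 3->-9; config.txt 3->-9; new result -18.
  driver.gen: re-runs because schema.gen 6->-18; new result -18.
  graph.gen: re-runs because schema.gen 6->-18; filter.gen 3->-9; new result -18.
  kernel.gen: re-runs because driver.gen 1->-18; graph.gen 3->-18; new result -18.
  tables.gen: re-runs because kernel.gen 3->-18; new result -18.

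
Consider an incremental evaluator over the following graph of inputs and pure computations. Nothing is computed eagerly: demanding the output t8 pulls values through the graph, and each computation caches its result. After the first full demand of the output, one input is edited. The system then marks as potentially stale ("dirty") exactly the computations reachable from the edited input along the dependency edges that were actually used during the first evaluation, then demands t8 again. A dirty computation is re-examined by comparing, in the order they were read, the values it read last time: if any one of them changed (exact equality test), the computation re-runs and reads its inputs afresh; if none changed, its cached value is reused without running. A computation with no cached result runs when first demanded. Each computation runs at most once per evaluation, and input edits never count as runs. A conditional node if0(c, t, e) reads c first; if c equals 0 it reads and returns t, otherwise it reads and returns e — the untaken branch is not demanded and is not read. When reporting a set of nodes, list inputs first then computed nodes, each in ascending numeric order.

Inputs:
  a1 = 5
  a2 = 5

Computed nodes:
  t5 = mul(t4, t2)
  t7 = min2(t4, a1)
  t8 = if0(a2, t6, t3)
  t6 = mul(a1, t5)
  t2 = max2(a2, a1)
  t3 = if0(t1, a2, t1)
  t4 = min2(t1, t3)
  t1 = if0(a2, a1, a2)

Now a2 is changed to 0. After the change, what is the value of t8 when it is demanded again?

Initial pass — values computed on the first demand:
  t1 = if0(a2=5 -> else branch a2) = 5
  t3 = if0(t1=5 -> else branch t1) = 5
  t8 = if0(a2=5 -> else branch t3) = 5

Second demand — change propagation:
  t1: re-runs because a2 5->0; a2 5->0; new result 5 (unchanged).
  t2: newly demanded (no cache) — executes and yields 5.
  t3: re-examined; everything it read last time is the same (t1 unchanged, t1 unchanged) — cache 5 kept, no run.
  t4: newly demanded (no cache) — executes and yields 5.
  t5: newly demanded (no cache) — executes and yields 25.
  t6: newly demanded (no cache) — executes and yields 125.
  t8: re-runs because a2 5->0; new result 125.

The important point: the flipped condition pulls in fresh nodes; t2, t4, t5, t6 run for the first time.

t8 now evaluates to 125.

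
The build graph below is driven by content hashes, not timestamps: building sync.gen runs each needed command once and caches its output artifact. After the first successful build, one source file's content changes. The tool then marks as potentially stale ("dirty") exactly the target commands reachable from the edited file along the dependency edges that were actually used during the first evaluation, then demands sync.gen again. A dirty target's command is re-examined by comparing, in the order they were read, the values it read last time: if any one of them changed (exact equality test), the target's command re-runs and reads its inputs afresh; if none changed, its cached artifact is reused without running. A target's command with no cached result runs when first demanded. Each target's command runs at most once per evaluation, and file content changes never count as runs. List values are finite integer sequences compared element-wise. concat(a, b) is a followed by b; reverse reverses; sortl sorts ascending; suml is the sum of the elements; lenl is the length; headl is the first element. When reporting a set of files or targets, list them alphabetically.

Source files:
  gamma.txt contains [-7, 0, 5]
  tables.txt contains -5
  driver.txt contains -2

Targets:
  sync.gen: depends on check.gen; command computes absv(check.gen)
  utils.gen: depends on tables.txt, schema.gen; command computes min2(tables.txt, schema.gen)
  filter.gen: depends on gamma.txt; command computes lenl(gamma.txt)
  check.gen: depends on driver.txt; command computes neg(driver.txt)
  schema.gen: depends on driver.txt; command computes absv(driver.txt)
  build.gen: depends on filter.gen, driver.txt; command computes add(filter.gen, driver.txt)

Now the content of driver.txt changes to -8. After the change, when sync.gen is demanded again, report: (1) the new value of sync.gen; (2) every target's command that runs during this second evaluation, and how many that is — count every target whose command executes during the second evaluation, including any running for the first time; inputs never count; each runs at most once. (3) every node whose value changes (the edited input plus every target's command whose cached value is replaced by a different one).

Initial pass — values computed on the first demand:
  check.gen = neg(-2) = 2
  sync.gen = absv(2) = 2

Second demand — change propagation:
  check.gen: re-runs because driver.txt -2->-8; new result 8.
  sync.gen: re-runs because check.gen 2->8; new result 8.

sync.gen now evaluates to 8.
Run set: check.gen, sync.gen (2 run).
Changed values: check.gen, driver.txt, sync.gen.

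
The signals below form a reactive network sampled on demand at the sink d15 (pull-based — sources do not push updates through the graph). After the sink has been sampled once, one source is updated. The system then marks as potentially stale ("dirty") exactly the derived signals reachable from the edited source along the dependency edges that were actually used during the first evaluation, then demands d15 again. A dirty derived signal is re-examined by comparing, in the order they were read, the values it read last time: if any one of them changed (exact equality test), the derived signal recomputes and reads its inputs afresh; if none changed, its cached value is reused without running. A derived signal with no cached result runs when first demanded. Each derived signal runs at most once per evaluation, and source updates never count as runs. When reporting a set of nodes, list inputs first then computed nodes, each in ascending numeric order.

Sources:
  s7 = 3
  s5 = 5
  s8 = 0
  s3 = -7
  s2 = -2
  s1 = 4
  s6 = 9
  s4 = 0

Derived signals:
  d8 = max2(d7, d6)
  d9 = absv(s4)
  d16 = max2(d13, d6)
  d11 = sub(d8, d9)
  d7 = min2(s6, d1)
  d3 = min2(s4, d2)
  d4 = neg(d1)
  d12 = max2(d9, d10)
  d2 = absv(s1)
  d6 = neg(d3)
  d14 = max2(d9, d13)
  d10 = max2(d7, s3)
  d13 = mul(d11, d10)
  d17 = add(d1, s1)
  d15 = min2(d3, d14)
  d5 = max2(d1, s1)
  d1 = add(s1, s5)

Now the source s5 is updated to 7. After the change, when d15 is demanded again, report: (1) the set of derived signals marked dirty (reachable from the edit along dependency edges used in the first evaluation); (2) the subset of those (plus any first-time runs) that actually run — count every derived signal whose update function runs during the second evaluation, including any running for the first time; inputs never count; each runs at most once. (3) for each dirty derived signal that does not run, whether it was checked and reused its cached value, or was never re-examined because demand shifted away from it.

Dirty set: d1, d7, d8, d10, d11, d13, d14, d15.
Run set: d1, d7 (2 run).
Re-examined without running (cache reused): d8, d10, d11, d13, d14, d15.
The important point: d7 recomputes to an identical value, and the output ends up unchanged.

Initial pass — values computed on the first demand:
  d1 = add(4, 5) = 9
  d2 = absv(4) = 4
  d3 = min2(0, 4) = 0
  d6 = neg(0) = 0
  d7 = min2(9, 9) = 9
  d8 = max2(9, 0) = 9
  d9 = absv(0) = 0
  d10 = max2(9, -7) = 9
  d11 = sub(9, 0) = 9
  d13 = mul(9, 9) = 81
  d14 = max2(0, 81) = 81
  d15 = min2(0, 81) = 0

Second demand — change propagation:
  d1: re-runs because s5 5->7; new result 11.
  d7: re-runs because d1 9->11; new result 9 (unchanged).
  d8: re-examined; everything it read last time is the same (d7 unchanged, d6 unchanged) — cache 9 kept, no run.
  d10: re-examined; everything it read last time is the same (d7 unchanged, s3 unchanged) — cache 9 kept, no run.
  d11: re-examined; everything it read last time is the same (d8 unchanged, d9 unchanged) — cache 9 kept, no run.
  d13: re-examined; everything it read last time is the same (d11 unchanged, d10 unchanged) — cache 81 kept, no run.
  d14: re-examined; everything it read last time is the same (d9 unchanged, d13 unchanged) — cache 81 kept, no run.
  d15: re-examined; everything it read last time is the same (d3 unchanged, d14 unchanged) — cache 0 kept, no run.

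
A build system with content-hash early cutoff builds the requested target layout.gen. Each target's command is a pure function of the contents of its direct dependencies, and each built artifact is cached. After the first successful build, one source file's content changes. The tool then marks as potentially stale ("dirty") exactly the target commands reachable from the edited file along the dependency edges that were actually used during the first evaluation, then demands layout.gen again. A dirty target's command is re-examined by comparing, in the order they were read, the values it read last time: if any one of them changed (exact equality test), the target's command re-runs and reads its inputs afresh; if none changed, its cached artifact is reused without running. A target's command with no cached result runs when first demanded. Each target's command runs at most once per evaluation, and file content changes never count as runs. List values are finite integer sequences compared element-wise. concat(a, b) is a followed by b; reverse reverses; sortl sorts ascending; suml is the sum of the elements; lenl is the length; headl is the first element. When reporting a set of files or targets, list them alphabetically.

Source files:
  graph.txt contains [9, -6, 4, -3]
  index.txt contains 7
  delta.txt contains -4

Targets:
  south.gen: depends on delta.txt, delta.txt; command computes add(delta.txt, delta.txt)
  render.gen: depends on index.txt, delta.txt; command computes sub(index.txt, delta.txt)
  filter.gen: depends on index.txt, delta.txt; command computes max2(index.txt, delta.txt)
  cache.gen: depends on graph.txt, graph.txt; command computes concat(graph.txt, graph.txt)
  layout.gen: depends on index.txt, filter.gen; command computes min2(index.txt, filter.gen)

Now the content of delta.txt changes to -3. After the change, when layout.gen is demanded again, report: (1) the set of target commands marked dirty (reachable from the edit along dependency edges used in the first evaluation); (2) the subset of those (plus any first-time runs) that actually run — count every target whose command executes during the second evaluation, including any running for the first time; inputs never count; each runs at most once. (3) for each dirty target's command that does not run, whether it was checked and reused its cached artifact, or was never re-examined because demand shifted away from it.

First evaluation (everything demanded from the output):
  filter.gen = max2(7, -4) = 7
  layout.gen = min2(7, 7) = 7

Propagation after the edit:
  filter.gen: runs — delta.txt -4->-3; result 7 (same value as before).
  layout.gen: checked — values it read are unchanged (index.txt unchanged, filter.gen unchanged); reused cached 7 without running.

Key observation: the change is absorbed at filter.gen — it re-runs but produces the same value, and the output's value is unchanged.

Marked dirty: filter.gen, layout.gen.
Target commands that run: filter.gen — 1 in total.
Checked but reused from cache: layout.gen.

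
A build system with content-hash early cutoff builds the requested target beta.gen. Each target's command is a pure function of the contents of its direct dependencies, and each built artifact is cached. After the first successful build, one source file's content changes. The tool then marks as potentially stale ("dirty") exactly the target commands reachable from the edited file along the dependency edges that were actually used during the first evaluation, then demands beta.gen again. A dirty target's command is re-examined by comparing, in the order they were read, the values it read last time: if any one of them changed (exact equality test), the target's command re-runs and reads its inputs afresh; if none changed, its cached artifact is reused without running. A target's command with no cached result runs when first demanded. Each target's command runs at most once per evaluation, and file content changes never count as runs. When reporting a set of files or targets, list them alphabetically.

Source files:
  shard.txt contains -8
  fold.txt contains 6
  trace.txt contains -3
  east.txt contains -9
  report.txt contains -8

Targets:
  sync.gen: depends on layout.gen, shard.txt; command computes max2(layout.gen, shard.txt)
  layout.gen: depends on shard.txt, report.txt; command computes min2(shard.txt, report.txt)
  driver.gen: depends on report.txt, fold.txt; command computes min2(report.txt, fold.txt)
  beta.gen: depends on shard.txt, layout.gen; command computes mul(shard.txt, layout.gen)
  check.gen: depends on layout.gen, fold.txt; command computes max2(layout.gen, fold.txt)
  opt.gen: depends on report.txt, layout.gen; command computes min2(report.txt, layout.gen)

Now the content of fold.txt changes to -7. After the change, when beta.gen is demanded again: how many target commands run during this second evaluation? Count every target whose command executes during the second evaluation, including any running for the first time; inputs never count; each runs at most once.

Target commands that run: none — 0 in total.
Key observation: fold.txt is never demanded by the output, so the edit triggers no recomputation at all.

First evaluation (everything demanded from the output):
  layout.gen = min2(-8, -8) = -8
  beta.gen = mul(-8, -8) = 64

Propagation after the edit:
  fold.txt feeds no computation that the output demands — nothing is marked dirty and nothing runs.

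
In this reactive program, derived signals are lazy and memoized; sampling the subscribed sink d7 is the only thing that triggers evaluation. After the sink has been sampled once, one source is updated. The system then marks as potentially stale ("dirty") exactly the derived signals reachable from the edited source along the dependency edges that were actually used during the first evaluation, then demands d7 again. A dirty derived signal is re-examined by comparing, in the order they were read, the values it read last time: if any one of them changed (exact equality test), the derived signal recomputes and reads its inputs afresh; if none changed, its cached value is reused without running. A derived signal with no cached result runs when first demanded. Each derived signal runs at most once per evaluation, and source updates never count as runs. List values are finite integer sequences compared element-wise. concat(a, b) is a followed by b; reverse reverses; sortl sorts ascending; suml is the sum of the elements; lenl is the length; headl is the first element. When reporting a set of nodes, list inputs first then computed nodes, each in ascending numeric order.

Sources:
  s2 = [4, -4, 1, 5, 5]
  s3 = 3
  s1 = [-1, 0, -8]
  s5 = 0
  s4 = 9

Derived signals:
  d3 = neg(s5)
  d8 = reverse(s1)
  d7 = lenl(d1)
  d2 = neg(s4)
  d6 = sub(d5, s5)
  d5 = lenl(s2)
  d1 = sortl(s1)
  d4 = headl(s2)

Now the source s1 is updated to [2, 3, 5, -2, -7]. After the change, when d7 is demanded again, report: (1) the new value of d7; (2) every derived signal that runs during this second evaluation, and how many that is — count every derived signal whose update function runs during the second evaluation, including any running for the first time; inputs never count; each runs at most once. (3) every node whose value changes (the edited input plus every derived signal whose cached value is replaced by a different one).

Demanding d7 again yields 5.
2 derived signals run: d1, d7.
The nodes whose values change: s1, d1, d7.

First demand of the output computes:
  d1 = sortl([-1, 0, -8]) = [-8, -1, 0]
  d7 = lenl([-8, -1, 0]) = 3

After the edit, cleaning proceeds:
  d1: a read changed (s1 [-1, 0, -8]->[2, 3, 5, -2, -7]) — executes, giving [-7, -2, 2, 3, 5].
  d7: a read changed (d1 [-8, -1, 0]->[-7, -2, 2, 3, 5]) — executes, giving 5.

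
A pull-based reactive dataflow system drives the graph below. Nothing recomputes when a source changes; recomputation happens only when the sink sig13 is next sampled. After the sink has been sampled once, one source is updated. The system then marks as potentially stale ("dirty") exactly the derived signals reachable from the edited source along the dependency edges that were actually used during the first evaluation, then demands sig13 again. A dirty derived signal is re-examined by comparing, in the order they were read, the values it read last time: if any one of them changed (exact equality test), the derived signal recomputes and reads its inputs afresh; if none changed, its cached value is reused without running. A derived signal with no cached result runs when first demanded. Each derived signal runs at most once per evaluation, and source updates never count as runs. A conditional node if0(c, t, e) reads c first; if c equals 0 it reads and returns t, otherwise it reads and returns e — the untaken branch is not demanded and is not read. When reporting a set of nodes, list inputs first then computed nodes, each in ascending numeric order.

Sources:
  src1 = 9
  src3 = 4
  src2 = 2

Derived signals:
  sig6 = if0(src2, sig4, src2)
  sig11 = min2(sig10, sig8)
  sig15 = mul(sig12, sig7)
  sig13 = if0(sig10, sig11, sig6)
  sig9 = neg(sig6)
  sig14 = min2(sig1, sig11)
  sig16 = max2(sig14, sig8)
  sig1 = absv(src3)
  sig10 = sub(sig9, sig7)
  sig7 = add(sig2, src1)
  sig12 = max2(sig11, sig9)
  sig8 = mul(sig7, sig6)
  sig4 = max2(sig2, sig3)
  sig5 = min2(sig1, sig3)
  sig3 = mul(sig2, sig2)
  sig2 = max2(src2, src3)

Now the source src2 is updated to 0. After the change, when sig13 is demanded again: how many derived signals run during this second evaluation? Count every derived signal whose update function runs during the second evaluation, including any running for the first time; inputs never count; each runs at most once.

First evaluation (everything demanded from the output):
  sig2 = max2(2, 4) = 4
  sig6 = if0(src2=2 -> else branch src2) = 2
  sig7 = add(4, 9) = 13
  sig9 = neg(2) = -2
  sig10 = sub(-2, 13) = -15
  sig13 = if0(sig10=-15 -> else branch sig6) = 2

Propagation after the edit:
  sig2: runs — src2 2->0; result 4 (same value as before).
  sig3: demanded for the first time — runs, produces 16.
  sig4: demanded for the first time — runs, produces 16.
  sig6: runs — src2 2->0; src2 2->0; result 16.
  sig7: checked — values it read are unchanged (sig2 unchanged, src1 unchanged); reused cached 13 without running.
  sig9: runs — sig6 2->16; result -16.
  sig10: runs — sig9 -2->-16; result -29.
  sig13: runs — sig10 -15->-29; sig6 2->16; result 16.

Key observation: a condition flipped, so demand reaches new nodes — sig3, sig4 run for the first time.

Derived signals that run: sig2, sig3, sig4, sig6, sig9, sig10, sig13 — 7 in total.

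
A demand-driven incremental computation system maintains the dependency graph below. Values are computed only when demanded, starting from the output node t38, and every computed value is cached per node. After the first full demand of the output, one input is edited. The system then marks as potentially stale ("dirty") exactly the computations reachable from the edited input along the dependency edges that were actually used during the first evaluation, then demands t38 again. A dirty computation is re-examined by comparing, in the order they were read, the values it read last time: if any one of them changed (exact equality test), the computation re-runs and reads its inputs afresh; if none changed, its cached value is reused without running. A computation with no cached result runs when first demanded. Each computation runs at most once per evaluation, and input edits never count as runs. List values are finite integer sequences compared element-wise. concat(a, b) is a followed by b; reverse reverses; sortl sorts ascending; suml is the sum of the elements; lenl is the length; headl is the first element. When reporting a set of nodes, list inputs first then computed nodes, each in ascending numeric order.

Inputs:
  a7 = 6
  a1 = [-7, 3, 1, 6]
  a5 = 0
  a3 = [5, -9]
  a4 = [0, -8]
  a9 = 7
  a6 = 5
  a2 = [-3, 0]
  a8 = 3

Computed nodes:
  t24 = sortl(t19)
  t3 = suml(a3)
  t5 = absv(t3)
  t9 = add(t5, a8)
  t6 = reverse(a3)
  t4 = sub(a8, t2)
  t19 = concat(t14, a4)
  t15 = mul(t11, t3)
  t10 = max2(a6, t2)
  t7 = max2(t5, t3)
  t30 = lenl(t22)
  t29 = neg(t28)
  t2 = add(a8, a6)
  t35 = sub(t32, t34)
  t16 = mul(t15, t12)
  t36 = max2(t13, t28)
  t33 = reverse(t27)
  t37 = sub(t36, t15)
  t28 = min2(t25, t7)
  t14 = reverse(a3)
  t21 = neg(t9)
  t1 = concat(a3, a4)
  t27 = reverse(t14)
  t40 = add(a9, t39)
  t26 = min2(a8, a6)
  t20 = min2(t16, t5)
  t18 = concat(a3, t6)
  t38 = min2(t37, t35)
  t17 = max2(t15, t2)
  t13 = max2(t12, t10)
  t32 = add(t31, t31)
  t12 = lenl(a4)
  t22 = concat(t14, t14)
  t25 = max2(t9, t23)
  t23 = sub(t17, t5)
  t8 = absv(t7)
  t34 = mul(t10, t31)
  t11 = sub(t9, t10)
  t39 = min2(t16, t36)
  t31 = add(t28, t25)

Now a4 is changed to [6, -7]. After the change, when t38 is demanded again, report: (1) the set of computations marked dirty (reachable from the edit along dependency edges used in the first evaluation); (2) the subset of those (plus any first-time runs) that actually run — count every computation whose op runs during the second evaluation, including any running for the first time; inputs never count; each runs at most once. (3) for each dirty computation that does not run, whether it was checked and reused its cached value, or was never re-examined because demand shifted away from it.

First evaluation (everything demanded from the output):
  t2 = add(3, 5) = 8
  t3 = suml([5, -9]) = -4
  t5 = absv(-4) = 4
  t7 = max2(4, -4) = 4
  t9 = add(4, 3) = 7
  t10 = max2(5, 8) = 8
  t11 = sub(7, 8) = -1
  t12 = lenl([0, -8]) = 2
  t13 = max2(2, 8) = 8
  t15 = mul(-1, -4) = 4
  t17 = max2(4, 8) = 8
  t23 = sub(8, 4) = 4
  t25 = max2(7, 4) = 7
  t28 = min2(7, 4) = 4
  t31 = add(4, 7) = 11
  t32 = add(11, 11) = 22
  t34 = mul(8, 11) = 88
  t35 = sub(22, 88) = -66
  t36 = max2(8, 4) = 8
  t37 = sub(8, 4) = 4
  t38 = min2(4, -66) = -66

Propagation after the edit:
  t12: runs — a4 [0, -8]->[6, -7]; result 2 (same value as before).
  t13: checked — values it read are unchanged (t12 unchanged, t10 unchanged); reused cached 8 without running.
  t36: checked — values it read are unchanged (t13 unchanged, t28 unchanged); reused cached 8 without running.
  t37: checked — values it read are unchanged (t36 unchanged, t15 unchanged); reused cached 4 without running.
  t38: checked — values it read are unchanged (t37 unchanged, t35 unchanged); reused cached -66 without running.

Key observation: the change is absorbed at t12 — it re-runs but produces the same value, and the output's value is unchanged.

Marked dirty: t12, t13, t36, t37, t38.
Computations that run: t12 — 1 in total.
Checked but reused from cache: t13, t36, t37, t38.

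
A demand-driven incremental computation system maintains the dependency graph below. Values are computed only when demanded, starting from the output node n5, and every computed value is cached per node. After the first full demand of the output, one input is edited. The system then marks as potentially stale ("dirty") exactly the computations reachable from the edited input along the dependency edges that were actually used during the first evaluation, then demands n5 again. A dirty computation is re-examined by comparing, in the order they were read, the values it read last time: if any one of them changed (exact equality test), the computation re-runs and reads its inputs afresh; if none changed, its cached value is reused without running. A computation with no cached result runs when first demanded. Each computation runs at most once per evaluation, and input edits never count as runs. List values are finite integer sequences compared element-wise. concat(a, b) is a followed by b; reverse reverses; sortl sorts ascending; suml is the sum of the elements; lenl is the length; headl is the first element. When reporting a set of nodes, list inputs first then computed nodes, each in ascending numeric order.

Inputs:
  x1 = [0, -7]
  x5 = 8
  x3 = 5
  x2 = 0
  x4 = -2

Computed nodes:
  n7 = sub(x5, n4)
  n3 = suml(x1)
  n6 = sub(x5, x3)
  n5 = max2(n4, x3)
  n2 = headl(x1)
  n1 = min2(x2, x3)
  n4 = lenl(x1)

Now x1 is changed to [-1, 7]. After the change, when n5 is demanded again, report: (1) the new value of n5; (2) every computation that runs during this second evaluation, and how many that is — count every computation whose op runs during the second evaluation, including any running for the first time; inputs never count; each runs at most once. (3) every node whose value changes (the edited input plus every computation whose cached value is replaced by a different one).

New value of n5: 5.
Computations that run: n4 — 1 in total.
Values that change: x1.
Key observation: the change is absorbed at n4 — it re-runs but produces the same value, and the output's value is unchanged.

First evaluation (everything demanded from the output):
  n4 = lenl([0, -7]) = 2
  n5 = max2(2, 5) = 5

Propagation after the edit:
  n4: runs — x1 [0, -7]->[-1, 7]; result 2 (same value as before).
  n5: checked — values it read are unchanged (n4 unchanged, x3 unchanged); reused cached 5 without running.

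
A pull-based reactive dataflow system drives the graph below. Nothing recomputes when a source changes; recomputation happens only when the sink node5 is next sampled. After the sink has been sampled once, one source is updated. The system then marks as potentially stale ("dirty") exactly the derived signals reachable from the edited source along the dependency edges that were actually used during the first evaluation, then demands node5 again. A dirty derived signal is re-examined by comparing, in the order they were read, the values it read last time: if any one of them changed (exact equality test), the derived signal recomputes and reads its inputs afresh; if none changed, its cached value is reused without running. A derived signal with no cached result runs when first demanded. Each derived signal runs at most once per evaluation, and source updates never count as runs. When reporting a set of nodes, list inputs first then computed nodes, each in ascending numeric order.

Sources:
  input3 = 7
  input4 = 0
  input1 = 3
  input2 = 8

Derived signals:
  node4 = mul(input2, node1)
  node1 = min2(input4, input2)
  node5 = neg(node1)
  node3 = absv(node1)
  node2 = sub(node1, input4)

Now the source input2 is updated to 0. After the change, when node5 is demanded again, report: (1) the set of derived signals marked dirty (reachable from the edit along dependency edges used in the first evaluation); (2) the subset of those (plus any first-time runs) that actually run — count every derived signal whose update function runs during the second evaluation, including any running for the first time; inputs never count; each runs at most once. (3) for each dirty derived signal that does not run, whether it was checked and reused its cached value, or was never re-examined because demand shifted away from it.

Marked dirty: node1, node5.
Derived signals that run: node1 — 1 in total.
Checked but reused from cache: node5.
Key observation: the change is absorbed at node1 — it re-runs but produces the same value, and the output's value is unchanged.

First evaluation (everything demanded from the output):
  node1 = min2(0, 8) = 0
  node5 = neg(0) = 0

Propagation after the edit:
  node1: runs — input2 8->0; result 0 (same value as before).
  node5: checked — values it read are unchanged (node1 unchanged); reused cached 0 without running.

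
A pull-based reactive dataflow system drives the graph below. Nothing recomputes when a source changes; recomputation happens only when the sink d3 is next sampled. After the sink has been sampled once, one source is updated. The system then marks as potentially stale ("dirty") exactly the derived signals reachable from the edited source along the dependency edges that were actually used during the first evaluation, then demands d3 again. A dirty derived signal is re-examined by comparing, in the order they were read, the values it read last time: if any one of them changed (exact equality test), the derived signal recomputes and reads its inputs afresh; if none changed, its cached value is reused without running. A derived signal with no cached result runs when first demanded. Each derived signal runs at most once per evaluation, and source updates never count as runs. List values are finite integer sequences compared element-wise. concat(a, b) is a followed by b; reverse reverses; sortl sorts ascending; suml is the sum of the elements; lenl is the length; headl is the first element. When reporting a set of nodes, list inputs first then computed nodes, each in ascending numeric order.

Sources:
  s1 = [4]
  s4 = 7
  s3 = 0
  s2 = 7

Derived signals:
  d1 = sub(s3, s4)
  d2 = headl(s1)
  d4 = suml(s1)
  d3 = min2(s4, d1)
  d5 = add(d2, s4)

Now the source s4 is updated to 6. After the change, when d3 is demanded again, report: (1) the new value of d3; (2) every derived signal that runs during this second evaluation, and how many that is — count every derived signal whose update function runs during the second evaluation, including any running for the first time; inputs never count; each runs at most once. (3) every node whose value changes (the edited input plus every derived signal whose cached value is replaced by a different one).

First evaluation (everything demanded from the output):
  d1 = sub(0, 7) = -7
  d3 = min2(7, -7) = -7

Propagation after the edit:
  d1: runs — s4 7->6; result -6.
  d3: runs — s4 7->6; d1 -7->-6; result -6.

New value of d3: -6.
Derived signals that run: d1, d3 — 2 in total.
Values that change: s4, d1, d3.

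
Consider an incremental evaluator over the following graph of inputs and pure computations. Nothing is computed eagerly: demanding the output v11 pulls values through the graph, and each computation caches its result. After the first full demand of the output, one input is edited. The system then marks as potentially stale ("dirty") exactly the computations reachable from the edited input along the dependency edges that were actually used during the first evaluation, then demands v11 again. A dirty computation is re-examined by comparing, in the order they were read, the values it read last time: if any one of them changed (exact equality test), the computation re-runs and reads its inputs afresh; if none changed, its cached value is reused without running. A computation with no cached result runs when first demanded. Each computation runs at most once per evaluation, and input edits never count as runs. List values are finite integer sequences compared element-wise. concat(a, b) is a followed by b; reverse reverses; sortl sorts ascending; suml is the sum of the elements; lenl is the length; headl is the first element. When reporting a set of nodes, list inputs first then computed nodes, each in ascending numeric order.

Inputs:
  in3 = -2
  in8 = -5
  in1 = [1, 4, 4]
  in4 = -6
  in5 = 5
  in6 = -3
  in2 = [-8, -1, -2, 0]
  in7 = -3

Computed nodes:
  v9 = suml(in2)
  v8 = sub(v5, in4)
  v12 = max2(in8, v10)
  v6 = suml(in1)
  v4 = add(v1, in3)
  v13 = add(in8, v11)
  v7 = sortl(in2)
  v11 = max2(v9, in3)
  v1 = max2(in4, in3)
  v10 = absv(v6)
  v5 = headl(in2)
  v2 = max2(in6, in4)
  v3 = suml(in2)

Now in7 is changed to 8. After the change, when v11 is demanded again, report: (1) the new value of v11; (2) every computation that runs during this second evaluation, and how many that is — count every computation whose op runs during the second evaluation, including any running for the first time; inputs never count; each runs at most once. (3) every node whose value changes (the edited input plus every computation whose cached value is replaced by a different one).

v11 now evaluates to -2.
Run set: none (0 run).
Changed values: in7.
The important point: nothing the output needs ever reads in7, so the edit is invisible to it.

Initial pass — values computed on the first demand:
  v9 = suml([-8, -1, -2, 0]) = -11
  v11 = max2(-11, -2) = -2

Second demand — change propagation:
  no demanded computation ever read in7, so the edit dirties nothing and nothing runs.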